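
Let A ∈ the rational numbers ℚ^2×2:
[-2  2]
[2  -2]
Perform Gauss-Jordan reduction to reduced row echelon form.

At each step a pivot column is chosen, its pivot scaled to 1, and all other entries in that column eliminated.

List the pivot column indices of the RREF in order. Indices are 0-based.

step 1: normalize row 0 (÷-2) = (1, -1)
  row 1: subtract 2×row0 = (0, 0)
skip col 1 (zero from row 1)

pivot columns: 0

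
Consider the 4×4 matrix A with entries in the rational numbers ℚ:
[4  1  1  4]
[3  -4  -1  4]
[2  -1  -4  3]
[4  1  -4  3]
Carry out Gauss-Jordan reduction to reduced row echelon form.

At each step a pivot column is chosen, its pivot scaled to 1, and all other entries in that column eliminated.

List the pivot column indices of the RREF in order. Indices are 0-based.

pivot columns: 0, 1, 2, 3

pivot(0,0)=4: scale R0 → (1, 1/4, 1/4, 1)
  clear (1,0): R1 −= (3)R0 → (0, -19/4, -7/4, 1)
  clear (2,0): R2 −= (2)R0 → (0, -3/2, -9/2, 1)
  clear (3,0): R3 −= (4)R0 → (0, 0, -5, -1)
pivot(1,1)=-19/4: scale R1 → (0, 1, 7/19, -4/19)
  clear (0,1): R0 −= (1/4)R1 → (1, 0, 3/19, 20/19)
  clear (2,1): R2 −= (-3/2)R1 → (0, 0, -75/19, 13/19)
pivot(2,2)=-75/19: scale R2 → (0, 0, 1, -13/75)
  clear (0,2): R0 −= (3/19)R2 → (1, 0, 0, 27/25)
  clear (1,2): R1 −= (7/19)R2 → (0, 1, 0, -11/75)
  clear (3,2): R3 −= (-5)R2 → (0, 0, 0, -28/15)
pivot(3,3)=-28/15: scale R3 → (0, 0, 0, 1)
  clear (0,3): R0 −= (27/25)R3 → (1, 0, 0, 0)
  clear (1,3): R1 −= (-11/75)R3 → (0, 1, 0, 0)
  clear (2,3): R2 −= (-13/75)R3 → (0, 0, 1, 0)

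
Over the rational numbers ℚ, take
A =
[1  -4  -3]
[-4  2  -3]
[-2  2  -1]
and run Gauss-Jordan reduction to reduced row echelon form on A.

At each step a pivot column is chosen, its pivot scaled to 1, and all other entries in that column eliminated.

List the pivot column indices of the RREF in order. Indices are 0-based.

step 1: normalize row 0 (÷1) = (1, -4, -3)
  row 1: subtract -4×row0 = (0, -14, -15)
  row 2: subtract -2×row0 = (0, -6, -7)
step 2: normalize row 1 (÷-14) = (0, 1, 15/14)
  row 0: subtract -4×row1 = (1, 0, 9/7)
  row 2: subtract -6×row1 = (0, 0, -4/7)
step 3: normalize row 2 (÷-4/7) = (0, 0, 1)
  row 0: subtract 9/7×row2 = (1, 0, 0)
  row 1: subtract 15/14×row2 = (0, 1, 0)

pivot columns: 0, 1, 2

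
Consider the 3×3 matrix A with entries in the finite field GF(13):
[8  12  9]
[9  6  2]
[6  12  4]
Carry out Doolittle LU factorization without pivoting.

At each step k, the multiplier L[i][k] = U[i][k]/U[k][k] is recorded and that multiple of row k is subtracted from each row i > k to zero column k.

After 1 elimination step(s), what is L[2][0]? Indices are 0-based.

[col 0] pivot 8
  R1 -= 6*R0 → (0, 12, 0)  (L[1][0] := 6)
  R2 -= 4*R0 → (0, 3, 7)  (L[2][0] := 4)

L[2][0] = 4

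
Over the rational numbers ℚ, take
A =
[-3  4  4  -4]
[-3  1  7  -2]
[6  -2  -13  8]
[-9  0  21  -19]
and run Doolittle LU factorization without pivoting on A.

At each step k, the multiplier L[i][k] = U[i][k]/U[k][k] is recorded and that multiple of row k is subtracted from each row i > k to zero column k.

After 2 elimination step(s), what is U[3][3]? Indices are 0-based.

U[3][3] = -15

[col 0] pivot -3
  R1 -= 1*R0 → (0, -3, 3, 2)  (L[1][0] := 1)
  R2 -= -2*R0 → (0, 6, -5, 0)  (L[2][0] := -2)
  R3 -= 3*R0 → (0, -12, 9, -7)  (L[3][0] := 3)
[col 1] pivot -3
  R2 -= -2*R1 → (0, 0, 1, 4)  (L[2][1] := -2)
  R3 -= 4*R1 → (0, 0, -3, -15)  (L[3][1] := 4)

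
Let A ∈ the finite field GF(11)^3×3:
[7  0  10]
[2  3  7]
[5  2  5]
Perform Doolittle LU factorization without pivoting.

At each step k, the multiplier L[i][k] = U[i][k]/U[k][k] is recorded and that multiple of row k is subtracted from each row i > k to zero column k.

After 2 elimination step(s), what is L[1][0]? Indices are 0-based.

k=0: U[0][0]=7
  eliminate (1,0): mult=5, new row 1: (0, 3, 1); set L[1][0]=5
  eliminate (2,0): mult=7, new row 2: (0, 2, 1); set L[2][0]=7
k=1: U[1][1]=3
  eliminate (2,1): mult=8, new row 2: (0, 0, 4); set L[2][1]=8

L[1][0] = 5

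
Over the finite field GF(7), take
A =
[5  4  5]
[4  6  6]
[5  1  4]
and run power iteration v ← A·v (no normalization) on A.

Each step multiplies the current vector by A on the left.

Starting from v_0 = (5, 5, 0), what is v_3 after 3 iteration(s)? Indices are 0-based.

v_0 = (5, 5, 0).
v_1 = A·v_0 = (3, 1, 2).
v_2 = A·v_1 = (1, 2, 3).
v_3 = A·v_2 = (0, 6, 5).

v_3 = (0, 6, 5)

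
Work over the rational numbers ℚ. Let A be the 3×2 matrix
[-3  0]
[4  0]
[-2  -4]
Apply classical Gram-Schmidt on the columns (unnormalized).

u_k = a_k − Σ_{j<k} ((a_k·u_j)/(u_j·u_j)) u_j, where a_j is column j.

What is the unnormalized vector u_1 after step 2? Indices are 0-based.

u_1 = (24/29, -32/29, -100/29)

Step 1: u_0 = a_0 = (-3, 4, -2).
Step 2: u_1 = a_1 − (8/29)·u_0 = (24/29, -32/29, -100/29).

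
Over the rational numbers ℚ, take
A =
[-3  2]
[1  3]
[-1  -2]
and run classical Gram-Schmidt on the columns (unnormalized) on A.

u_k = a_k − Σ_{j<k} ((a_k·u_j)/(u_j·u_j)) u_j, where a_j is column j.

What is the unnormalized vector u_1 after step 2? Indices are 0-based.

Step 1: u_0 = a_0 = (-3, 1, -1).
Step 2: u_1 = a_1 − (-1/11)·u_0 = (19/11, 34/11, -23/11).

u_1 = (19/11, 34/11, -23/11)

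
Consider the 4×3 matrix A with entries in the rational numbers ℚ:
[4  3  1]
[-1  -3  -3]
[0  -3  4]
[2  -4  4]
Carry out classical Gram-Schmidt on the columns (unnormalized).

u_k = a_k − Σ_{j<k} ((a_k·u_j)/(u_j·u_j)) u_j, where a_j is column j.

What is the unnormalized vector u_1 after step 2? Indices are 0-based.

u_1 = (5/3, -8/3, -3, -14/3)

Step 1: u_0 = a_0 = (4, -1, 0, 2).
Step 2: u_1 = a_1 − (1/3)·u_0 = (5/3, -8/3, -3, -14/3).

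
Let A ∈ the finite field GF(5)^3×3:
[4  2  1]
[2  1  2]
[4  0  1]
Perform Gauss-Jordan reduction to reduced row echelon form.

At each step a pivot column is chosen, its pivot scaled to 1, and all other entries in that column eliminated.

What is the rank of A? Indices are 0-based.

rank = 3

step 1: normalize row 0 (÷4) = (1, 3, 4)
  row 1: subtract 2×row0 = (0, 0, 4)
  row 2: subtract 4×row0 = (0, 3, 0)
step 2: exchange rows 1,2
step 2: normalize row 1 (÷3) = (0, 1, 0)
  row 0: subtract 3×row1 = (1, 0, 4)
step 3: normalize row 2 (÷4) = (0, 0, 1)
  row 0: subtract 4×row2 = (1, 0, 0)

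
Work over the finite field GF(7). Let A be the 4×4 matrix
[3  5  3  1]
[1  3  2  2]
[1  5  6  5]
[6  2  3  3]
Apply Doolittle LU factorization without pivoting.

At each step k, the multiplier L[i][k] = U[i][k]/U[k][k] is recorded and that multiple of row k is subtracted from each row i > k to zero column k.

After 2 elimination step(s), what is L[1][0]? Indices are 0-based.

Step 1: pivot at (0,0) is 3.
  row1 ← row1 − (5)·row0  ⇒  L[1][0]=5, U row1=(0, 6, 1, 4)
  row2 ← row2 − (5)·row0  ⇒  L[2][0]=5, U row2=(0, 1, 5, 0)
  row3 ← row3 − (2)·row0  ⇒  L[3][0]=2, U row3=(0, 6, 4, 1)
Step 2: pivot at (1,1) is 6.
  row2 ← row2 − (6)·row1  ⇒  L[2][1]=6, U row2=(0, 0, 6, 4)
  row3 ← row3 − (1)·row1  ⇒  L[3][1]=1, U row3=(0, 0, 3, 4)

L[1][0] = 5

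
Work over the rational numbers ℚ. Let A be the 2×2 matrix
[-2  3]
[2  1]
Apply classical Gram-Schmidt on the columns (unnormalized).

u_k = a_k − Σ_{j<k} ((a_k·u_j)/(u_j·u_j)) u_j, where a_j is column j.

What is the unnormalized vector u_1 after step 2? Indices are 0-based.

Step 1: u_0 = a_0 = (-2, 2).
Step 2: u_1 = a_1 − (-1/2)·u_0 = (2, 2).

u_1 = (2, 2)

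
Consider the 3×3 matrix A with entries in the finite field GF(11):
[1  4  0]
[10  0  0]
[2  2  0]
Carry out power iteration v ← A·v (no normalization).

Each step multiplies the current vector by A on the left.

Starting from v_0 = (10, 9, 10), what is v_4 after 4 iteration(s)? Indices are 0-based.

v_4 = (7, 2, 6)

v_0 = (10, 9, 10).
v_1 = A·v_0 = (2, 1, 5).
v_2 = A·v_1 = (6, 9, 6).
v_3 = A·v_2 = (9, 5, 8).
v_4 = A·v_3 = (7, 2, 6).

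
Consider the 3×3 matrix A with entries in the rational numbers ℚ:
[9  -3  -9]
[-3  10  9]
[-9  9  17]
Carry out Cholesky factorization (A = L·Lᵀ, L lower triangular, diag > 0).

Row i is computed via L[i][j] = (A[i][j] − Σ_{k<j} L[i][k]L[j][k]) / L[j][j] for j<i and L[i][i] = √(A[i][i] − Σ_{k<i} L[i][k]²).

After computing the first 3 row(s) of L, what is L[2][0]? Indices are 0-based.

L[2][0] = -3

Step 1: L[0][0] = √(9) = 3.
  L[1][0] = (-3) / L[0][0] = -1.
Step 2: L[1][1] = √(9) = 3.
  L[2][0] = (-9) / L[0][0] = -3.
  L[2][1] = (6) / L[1][1] = 2.
Step 3: L[2][2] = √(4) = 2.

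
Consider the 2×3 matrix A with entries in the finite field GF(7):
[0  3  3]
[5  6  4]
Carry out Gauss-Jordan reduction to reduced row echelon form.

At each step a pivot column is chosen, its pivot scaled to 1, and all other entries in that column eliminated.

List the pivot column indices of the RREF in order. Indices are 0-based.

step 1: exchange rows 0,1
step 1: normalize row 0 (÷5) = (1, 4, 5)
step 2: normalize row 1 (÷3) = (0, 1, 1)
  row 0: subtract 4×row1 = (1, 0, 1)

pivot columns: 0, 1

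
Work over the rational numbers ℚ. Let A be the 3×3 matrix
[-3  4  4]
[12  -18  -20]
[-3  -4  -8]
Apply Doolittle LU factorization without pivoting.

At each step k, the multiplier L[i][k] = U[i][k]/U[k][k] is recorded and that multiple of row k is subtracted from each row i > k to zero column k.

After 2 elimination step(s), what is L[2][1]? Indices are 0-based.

k=0: U[0][0]=-3
  eliminate (1,0): mult=-4, new row 1: (0, -2, -4); set L[1][0]=-4
  eliminate (2,0): mult=1, new row 2: (0, -8, -12); set L[2][0]=1
k=1: U[1][1]=-2
  eliminate (2,1): mult=4, new row 2: (0, 0, 4); set L[2][1]=4

L[2][1] = 4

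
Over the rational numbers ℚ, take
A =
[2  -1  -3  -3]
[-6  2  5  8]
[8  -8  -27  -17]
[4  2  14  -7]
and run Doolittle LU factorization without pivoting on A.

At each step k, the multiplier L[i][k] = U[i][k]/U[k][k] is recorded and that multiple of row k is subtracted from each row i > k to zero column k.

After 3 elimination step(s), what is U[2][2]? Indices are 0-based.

k=0: U[0][0]=2
  eliminate (1,0): mult=-3, new row 1: (0, -1, -4, -1); set L[1][0]=-3
  eliminate (2,0): mult=4, new row 2: (0, -4, -15, -5); set L[2][0]=4
  eliminate (3,0): mult=2, new row 3: (0, 4, 20, -1); set L[3][0]=2
k=1: U[1][1]=-1
  eliminate (2,1): mult=4, new row 2: (0, 0, 1, -1); set L[2][1]=4
  eliminate (3,1): mult=-4, new row 3: (0, 0, 4, -5); set L[3][1]=-4
k=2: U[2][2]=1
  eliminate (3,2): mult=4, new row 3: (0, 0, 0, -1); set L[3][2]=4

U[2][2] = 1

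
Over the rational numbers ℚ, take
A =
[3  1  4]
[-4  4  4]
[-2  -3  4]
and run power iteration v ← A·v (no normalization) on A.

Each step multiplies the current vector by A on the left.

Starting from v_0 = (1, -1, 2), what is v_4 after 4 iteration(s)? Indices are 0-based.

v_4 = (334, -2120, -92)

v_0 = (1, -1, 2).
v_1 = A·v_0 = (10, 0, 9).
v_2 = A·v_1 = (66, -4, 16).
v_3 = A·v_2 = (258, -216, -56).
v_4 = A·v_3 = (334, -2120, -92).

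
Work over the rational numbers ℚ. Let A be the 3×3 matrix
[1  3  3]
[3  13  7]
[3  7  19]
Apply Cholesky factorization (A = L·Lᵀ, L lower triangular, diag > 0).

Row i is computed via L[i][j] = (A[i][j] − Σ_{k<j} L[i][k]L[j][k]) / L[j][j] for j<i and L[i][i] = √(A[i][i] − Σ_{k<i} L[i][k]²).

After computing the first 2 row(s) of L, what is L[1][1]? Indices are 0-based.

Step 1: L[0][0] = √(1) = 1.
  L[1][0] = (3) / L[0][0] = 3.
Step 2: L[1][1] = √(4) = 2.

L[1][1] = 2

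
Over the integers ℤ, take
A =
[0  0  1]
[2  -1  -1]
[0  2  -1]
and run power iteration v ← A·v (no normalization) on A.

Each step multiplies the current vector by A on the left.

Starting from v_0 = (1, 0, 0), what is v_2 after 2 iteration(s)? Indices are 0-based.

v_0 = (1, 0, 0).
v_1 = A·v_0 = (0, 2, 0).
v_2 = A·v_1 = (0, -2, 4).

v_2 = (0, -2, 4)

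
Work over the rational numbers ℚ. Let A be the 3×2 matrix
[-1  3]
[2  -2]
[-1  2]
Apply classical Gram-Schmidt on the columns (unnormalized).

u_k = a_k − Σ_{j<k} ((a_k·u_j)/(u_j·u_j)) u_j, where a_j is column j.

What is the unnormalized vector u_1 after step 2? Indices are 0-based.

Step 1: u_0 = a_0 = (-1, 2, -1).
Step 2: u_1 = a_1 − (-3/2)·u_0 = (3/2, 1, 1/2).

u_1 = (3/2, 1, 1/2)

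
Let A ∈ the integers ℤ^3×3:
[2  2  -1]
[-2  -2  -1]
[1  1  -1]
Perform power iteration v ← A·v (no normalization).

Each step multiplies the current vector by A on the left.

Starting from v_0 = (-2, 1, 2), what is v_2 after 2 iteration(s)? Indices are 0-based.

v_2 = (-5, 11, -1)

v_0 = (-2, 1, 2).
v_1 = A·v_0 = (-4, 0, -3).
v_2 = A·v_1 = (-5, 11, -1).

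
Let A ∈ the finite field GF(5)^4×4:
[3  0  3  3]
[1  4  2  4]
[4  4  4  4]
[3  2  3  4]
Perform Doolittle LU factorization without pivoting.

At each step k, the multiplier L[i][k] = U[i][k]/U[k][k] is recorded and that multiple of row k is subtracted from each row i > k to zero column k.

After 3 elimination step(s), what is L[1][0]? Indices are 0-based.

L[1][0] = 2

Step 1: pivot at (0,0) is 3.
  row1 ← row1 − (2)·row0  ⇒  L[1][0]=2, U row1=(0, 4, 1, 3)
  row2 ← row2 − (3)·row0  ⇒  L[2][0]=3, U row2=(0, 4, 0, 0)
  row3 ← row3 − (1)·row0  ⇒  L[3][0]=1, U row3=(0, 2, 0, 1)
Step 2: pivot at (1,1) is 4.
  row2 ← row2 − (1)·row1  ⇒  L[2][1]=1, U row2=(0, 0, 4, 2)
  row3 ← row3 − (3)·row1  ⇒  L[3][1]=3, U row3=(0, 0, 2, 2)
Step 3: pivot at (2,2) is 4.
  row3 ← row3 − (3)·row2  ⇒  L[3][2]=3, U row3=(0, 0, 0, 1)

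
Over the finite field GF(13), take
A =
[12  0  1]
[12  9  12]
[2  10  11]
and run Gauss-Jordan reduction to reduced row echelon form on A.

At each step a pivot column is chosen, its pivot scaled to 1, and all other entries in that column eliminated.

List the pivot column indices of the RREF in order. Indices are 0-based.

pivot columns: 0, 1, 2

[1] R0 /= 12  ⇒  (1, 0, 12)
     R1 -= 12·R0  ⇒  (0, 9, 11)
     R2 -= 2·R0  ⇒  (0, 10, 0)
[2] R1 /= 9  ⇒  (0, 1, 7)
     R2 -= 10·R1  ⇒  (0, 0, 8)
[3] R2 /= 8  ⇒  (0, 0, 1)
     R0 -= 12·R2  ⇒  (1, 0, 0)
     R1 -= 7·R2  ⇒  (0, 1, 0)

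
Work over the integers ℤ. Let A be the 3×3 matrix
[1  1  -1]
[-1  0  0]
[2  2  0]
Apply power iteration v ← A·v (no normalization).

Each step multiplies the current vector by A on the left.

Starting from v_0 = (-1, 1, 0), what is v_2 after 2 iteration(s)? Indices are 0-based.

v_0 = (-1, 1, 0).
v_1 = A·v_0 = (0, 1, 0).
v_2 = A·v_1 = (1, 0, 2).

v_2 = (1, 0, 2)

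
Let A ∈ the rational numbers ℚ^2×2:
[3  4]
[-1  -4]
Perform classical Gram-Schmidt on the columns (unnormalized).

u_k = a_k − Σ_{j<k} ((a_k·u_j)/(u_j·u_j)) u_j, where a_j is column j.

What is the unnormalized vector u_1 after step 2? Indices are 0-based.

u_1 = (-4/5, -12/5)

Step 1: u_0 = a_0 = (3, -1).
Step 2: u_1 = a_1 − (8/5)·u_0 = (-4/5, -12/5).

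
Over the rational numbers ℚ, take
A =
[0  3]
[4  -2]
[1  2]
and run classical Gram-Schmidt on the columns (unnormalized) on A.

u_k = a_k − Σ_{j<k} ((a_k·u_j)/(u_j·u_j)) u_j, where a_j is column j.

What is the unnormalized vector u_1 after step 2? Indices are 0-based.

u_1 = (3, -10/17, 40/17)

Step 1: u_0 = a_0 = (0, 4, 1).
Step 2: u_1 = a_1 − (-6/17)·u_0 = (3, -10/17, 40/17).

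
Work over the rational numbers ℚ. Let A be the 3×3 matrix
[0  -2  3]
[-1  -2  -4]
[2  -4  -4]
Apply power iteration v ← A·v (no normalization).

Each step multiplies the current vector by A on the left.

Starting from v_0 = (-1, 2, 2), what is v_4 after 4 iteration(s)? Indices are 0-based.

v_4 = (-1472, 4736, 6528)

v_0 = (-1, 2, 2).
v_1 = A·v_0 = (2, -11, -18).
v_2 = A·v_1 = (-32, 92, 120).
v_3 = A·v_2 = (176, -632, -912).
v_4 = A·v_3 = (-1472, 4736, 6528).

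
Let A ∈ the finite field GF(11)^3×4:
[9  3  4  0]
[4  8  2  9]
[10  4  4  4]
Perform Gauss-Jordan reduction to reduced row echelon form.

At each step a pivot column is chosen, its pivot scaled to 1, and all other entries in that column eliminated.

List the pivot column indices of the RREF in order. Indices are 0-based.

pivot columns: 0, 1, 2

[1] R0 /= 9  ⇒  (1, 4, 9, 0)
     R1 -= 4·R0  ⇒  (0, 3, 10, 9)
     R2 -= 10·R0  ⇒  (0, 8, 2, 4)
[2] R1 /= 3  ⇒  (0, 1, 7, 3)
     R0 -= 4·R1  ⇒  (1, 0, 3, 10)
     R2 -= 8·R1  ⇒  (0, 0, 1, 2)
[3] R2 /= 1  ⇒  (0, 0, 1, 2)
     R0 -= 3·R2  ⇒  (1, 0, 0, 4)
     R1 -= 7·R2  ⇒  (0, 1, 0, 0)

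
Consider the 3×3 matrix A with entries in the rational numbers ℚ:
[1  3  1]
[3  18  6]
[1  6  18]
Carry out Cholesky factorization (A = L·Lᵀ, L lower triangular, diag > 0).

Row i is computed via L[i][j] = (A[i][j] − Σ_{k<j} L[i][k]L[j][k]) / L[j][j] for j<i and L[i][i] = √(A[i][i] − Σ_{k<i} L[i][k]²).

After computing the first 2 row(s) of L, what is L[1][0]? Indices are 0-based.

L[1][0] = 3

Step 1: L[0][0] = √(1) = 1.
  L[1][0] = (3) / L[0][0] = 3.
Step 2: L[1][1] = √(9) = 3.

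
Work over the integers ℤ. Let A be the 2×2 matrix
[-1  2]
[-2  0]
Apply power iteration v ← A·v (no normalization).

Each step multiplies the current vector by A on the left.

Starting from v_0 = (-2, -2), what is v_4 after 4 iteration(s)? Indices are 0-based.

v_0 = (-2, -2).
v_1 = A·v_0 = (-2, 4).
v_2 = A·v_1 = (10, 4).
v_3 = A·v_2 = (-2, -20).
v_4 = A·v_3 = (-38, 4).

v_4 = (-38, 4)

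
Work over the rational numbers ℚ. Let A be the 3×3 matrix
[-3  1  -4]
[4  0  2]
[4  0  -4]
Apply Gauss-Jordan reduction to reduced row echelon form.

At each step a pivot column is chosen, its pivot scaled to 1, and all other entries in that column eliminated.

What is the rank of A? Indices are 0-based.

rank = 3

[1] R0 /= -3  ⇒  (1, -1/3, 4/3)
     R1 -= 4·R0  ⇒  (0, 4/3, -10/3)
     R2 -= 4·R0  ⇒  (0, 4/3, -28/3)
[2] R1 /= 4/3  ⇒  (0, 1, -5/2)
     R0 -= -1/3·R1  ⇒  (1, 0, 1/2)
     R2 -= 4/3·R1  ⇒  (0, 0, -6)
[3] R2 /= -6  ⇒  (0, 0, 1)
     R0 -= 1/2·R2  ⇒  (1, 0, 0)
     R1 -= -5/2·R2  ⇒  (0, 1, 0)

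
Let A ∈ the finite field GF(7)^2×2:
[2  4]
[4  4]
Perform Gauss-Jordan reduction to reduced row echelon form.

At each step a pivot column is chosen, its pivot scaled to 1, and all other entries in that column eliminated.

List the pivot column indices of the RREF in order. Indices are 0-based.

step 1: normalize row 0 (÷2) = (1, 2)
  row 1: subtract 4×row0 = (0, 3)
step 2: normalize row 1 (÷3) = (0, 1)
  row 0: subtract 2×row1 = (1, 0)

pivot columns: 0, 1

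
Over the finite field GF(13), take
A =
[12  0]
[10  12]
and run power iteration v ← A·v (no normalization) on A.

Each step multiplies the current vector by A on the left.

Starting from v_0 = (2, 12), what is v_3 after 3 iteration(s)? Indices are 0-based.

v_0 = (2, 12).
v_1 = A·v_0 = (11, 8).
v_2 = A·v_1 = (2, 11).
v_3 = A·v_2 = (11, 9).

v_3 = (11, 9)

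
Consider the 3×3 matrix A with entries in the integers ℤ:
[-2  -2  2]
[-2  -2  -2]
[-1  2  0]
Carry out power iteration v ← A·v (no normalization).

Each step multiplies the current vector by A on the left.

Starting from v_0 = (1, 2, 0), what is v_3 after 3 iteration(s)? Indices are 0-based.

v_0 = (1, 2, 0).
v_1 = A·v_0 = (-6, -6, 3).
v_2 = A·v_1 = (30, 18, -6).
v_3 = A·v_2 = (-108, -84, 6).

v_3 = (-108, -84, 6)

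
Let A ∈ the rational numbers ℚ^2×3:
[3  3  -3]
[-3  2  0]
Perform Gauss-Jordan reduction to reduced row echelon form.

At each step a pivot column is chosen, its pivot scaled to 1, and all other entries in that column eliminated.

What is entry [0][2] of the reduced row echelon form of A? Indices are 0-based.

M[0][2] = -2/5

step 1: normalize row 0 (÷3) = (1, 1, -1)
  row 1: subtract -3×row0 = (0, 5, -3)
step 2: normalize row 1 (÷5) = (0, 1, -3/5)
  row 0: subtract 1×row1 = (1, 0, -2/5)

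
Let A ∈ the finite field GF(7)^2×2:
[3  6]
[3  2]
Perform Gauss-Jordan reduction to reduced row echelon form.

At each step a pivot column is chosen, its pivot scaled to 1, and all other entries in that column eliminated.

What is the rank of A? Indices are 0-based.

[1] R0 /= 3  ⇒  (1, 2)
     R1 -= 3·R0  ⇒  (0, 3)
[2] R1 /= 3  ⇒  (0, 1)
     R0 -= 2·R1  ⇒  (1, 0)

rank = 2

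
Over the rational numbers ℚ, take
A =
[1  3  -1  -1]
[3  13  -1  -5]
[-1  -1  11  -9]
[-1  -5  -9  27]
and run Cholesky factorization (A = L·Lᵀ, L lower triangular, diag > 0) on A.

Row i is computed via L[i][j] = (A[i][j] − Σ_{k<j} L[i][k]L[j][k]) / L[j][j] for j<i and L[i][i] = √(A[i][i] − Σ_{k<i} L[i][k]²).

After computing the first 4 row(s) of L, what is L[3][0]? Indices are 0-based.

L[3][0] = -1

Step 1: L[0][0] = √(1) = 1.
  L[1][0] = (3) / L[0][0] = 3.
Step 2: L[1][1] = √(4) = 2.
  L[2][0] = (-1) / L[0][0] = -1.
  L[2][1] = (2) / L[1][1] = 1.
Step 3: L[2][2] = √(9) = 3.
  L[3][0] = (-1) / L[0][0] = -1.
  L[3][1] = (-2) / L[1][1] = -1.
  L[3][2] = (-9) / L[2][2] = -3.
Step 4: L[3][3] = √(16) = 4.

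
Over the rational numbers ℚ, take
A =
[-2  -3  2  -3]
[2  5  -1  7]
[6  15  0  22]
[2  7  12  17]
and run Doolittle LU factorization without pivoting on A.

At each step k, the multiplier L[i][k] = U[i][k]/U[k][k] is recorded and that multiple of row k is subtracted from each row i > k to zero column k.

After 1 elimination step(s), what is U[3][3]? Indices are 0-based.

U[3][3] = 14

Step 1: pivot at (0,0) is -2.
  row1 ← row1 − (-1)·row0  ⇒  L[1][0]=-1, U row1=(0, 2, 1, 4)
  row2 ← row2 − (-3)·row0  ⇒  L[2][0]=-3, U row2=(0, 6, 6, 13)
  row3 ← row3 − (-1)·row0  ⇒  L[3][0]=-1, U row3=(0, 4, 14, 14)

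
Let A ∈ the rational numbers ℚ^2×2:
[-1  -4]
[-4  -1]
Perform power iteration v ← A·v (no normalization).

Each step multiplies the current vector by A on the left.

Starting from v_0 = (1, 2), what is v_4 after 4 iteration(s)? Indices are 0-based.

v_4 = (897, 978)

v_0 = (1, 2).
v_1 = A·v_0 = (-9, -6).
v_2 = A·v_1 = (33, 42).
v_3 = A·v_2 = (-201, -174).
v_4 = A·v_3 = (897, 978).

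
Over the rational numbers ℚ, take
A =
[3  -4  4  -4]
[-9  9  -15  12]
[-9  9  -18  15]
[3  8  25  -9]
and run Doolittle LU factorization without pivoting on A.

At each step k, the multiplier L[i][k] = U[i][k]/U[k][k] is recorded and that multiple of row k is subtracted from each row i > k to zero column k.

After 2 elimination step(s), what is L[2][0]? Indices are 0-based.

L[2][0] = -3

Step 1: pivot at (0,0) is 3.
  row1 ← row1 − (-3)·row0  ⇒  L[1][0]=-3, U row1=(0, -3, -3, 0)
  row2 ← row2 − (-3)·row0  ⇒  L[2][0]=-3, U row2=(0, -3, -6, 3)
  row3 ← row3 − (1)·row0  ⇒  L[3][0]=1, U row3=(0, 12, 21, -5)
Step 2: pivot at (1,1) is -3.
  row2 ← row2 − (1)·row1  ⇒  L[2][1]=1, U row2=(0, 0, -3, 3)
  row3 ← row3 − (-4)·row1  ⇒  L[3][1]=-4, U row3=(0, 0, 9, -5)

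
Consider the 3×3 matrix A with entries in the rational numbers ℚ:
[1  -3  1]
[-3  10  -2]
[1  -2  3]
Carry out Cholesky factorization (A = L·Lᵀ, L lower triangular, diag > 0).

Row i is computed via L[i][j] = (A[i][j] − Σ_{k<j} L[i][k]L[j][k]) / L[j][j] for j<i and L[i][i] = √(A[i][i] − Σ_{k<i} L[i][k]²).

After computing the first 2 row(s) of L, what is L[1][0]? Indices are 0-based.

L[1][0] = -3

Step 1: L[0][0] = √(1) = 1.
  L[1][0] = (-3) / L[0][0] = -3.
Step 2: L[1][1] = √(1) = 1.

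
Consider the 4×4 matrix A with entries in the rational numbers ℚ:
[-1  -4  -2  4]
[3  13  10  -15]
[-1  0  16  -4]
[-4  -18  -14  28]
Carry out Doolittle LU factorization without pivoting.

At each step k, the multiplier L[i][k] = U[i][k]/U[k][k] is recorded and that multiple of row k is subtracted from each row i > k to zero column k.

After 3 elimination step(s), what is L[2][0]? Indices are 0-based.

[col 0] pivot -1
  R1 -= -3*R0 → (0, 1, 4, -3)  (L[1][0] := -3)
  R2 -= 1*R0 → (0, 4, 18, -8)  (L[2][0] := 1)
  R3 -= 4*R0 → (0, -2, -6, 12)  (L[3][0] := 4)
[col 1] pivot 1
  R2 -= 4*R1 → (0, 0, 2, 4)  (L[2][1] := 4)
  R3 -= -2*R1 → (0, 0, 2, 6)  (L[3][1] := -2)
[col 2] pivot 2
  R3 -= 1*R2 → (0, 0, 0, 2)  (L[3][2] := 1)

L[2][0] = 1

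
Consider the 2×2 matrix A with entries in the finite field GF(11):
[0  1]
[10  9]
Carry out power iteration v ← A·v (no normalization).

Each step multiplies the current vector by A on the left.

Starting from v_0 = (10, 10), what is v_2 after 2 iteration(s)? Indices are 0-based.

v_0 = (10, 10).
v_1 = A·v_0 = (10, 3).
v_2 = A·v_1 = (3, 6).

v_2 = (3, 6)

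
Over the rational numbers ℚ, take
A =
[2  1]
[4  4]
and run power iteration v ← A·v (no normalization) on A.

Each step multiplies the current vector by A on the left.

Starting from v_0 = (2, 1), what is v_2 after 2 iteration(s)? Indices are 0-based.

v_2 = (22, 68)

v_0 = (2, 1).
v_1 = A·v_0 = (5, 12).
v_2 = A·v_1 = (22, 68).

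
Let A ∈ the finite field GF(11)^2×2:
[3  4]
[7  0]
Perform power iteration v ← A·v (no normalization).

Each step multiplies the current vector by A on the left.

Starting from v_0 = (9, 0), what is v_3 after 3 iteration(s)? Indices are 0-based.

v_3 = (6, 10)

v_0 = (9, 0).
v_1 = A·v_0 = (5, 8).
v_2 = A·v_1 = (3, 2).
v_3 = A·v_2 = (6, 10).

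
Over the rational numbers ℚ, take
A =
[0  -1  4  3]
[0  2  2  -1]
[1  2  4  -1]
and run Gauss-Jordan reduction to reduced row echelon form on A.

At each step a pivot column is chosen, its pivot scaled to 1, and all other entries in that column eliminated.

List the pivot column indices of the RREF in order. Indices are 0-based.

step 1: exchange rows 0,2
step 1: normalize row 0 (÷1) = (1, 2, 4, -1)
step 2: normalize row 1 (÷2) = (0, 1, 1, -1/2)
  row 0: subtract 2×row1 = (1, 0, 2, 0)
  row 2: subtract -1×row1 = (0, 0, 5, 5/2)
step 3: normalize row 2 (÷5) = (0, 0, 1, 1/2)
  row 0: subtract 2×row2 = (1, 0, 0, -1)
  row 1: subtract 1×row2 = (0, 1, 0, -1)

pivot columns: 0, 1, 2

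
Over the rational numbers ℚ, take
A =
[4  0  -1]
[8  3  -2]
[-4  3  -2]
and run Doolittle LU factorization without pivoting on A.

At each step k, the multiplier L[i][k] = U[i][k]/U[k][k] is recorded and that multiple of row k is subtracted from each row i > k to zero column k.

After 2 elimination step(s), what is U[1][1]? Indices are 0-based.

U[1][1] = 3

[col 0] pivot 4
  R1 -= 2*R0 → (0, 3, 0)  (L[1][0] := 2)
  R2 -= -1*R0 → (0, 3, -3)  (L[2][0] := -1)
[col 1] pivot 3
  R2 -= 1*R1 → (0, 0, -3)  (L[2][1] := 1)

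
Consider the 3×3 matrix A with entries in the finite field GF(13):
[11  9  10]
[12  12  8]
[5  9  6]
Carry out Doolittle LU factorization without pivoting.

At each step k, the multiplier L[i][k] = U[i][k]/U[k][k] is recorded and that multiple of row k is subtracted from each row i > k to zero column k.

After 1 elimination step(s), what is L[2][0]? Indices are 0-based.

L[2][0] = 4

Step 1: pivot at (0,0) is 11.
  row1 ← row1 − (7)·row0  ⇒  L[1][0]=7, U row1=(0, 1, 3)
  row2 ← row2 − (4)·row0  ⇒  L[2][0]=4, U row2=(0, 12, 5)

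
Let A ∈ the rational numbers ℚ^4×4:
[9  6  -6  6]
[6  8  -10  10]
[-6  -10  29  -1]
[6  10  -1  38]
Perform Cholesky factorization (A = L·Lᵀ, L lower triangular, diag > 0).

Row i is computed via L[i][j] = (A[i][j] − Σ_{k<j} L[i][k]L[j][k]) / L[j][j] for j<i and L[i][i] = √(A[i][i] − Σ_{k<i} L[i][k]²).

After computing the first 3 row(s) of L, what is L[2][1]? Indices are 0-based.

Step 1: L[0][0] = √(9) = 3.
  L[1][0] = (6) / L[0][0] = 2.
Step 2: L[1][1] = √(4) = 2.
  L[2][0] = (-6) / L[0][0] = -2.
  L[2][1] = (-6) / L[1][1] = -3.
Step 3: L[2][2] = √(16) = 4.

L[2][1] = -3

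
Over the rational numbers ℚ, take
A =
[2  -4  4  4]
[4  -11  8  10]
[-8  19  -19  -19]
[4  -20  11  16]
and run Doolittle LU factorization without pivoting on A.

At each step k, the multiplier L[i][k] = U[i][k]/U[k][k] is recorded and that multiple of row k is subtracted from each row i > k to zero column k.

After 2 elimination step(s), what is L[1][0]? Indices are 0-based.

L[1][0] = 2

Step 1: pivot at (0,0) is 2.
  row1 ← row1 − (2)·row0  ⇒  L[1][0]=2, U row1=(0, -3, 0, 2)
  row2 ← row2 − (-4)·row0  ⇒  L[2][0]=-4, U row2=(0, 3, -3, -3)
  row3 ← row3 − (2)·row0  ⇒  L[3][0]=2, U row3=(0, -12, 3, 8)
Step 2: pivot at (1,1) is -3.
  row2 ← row2 − (-1)·row1  ⇒  L[2][1]=-1, U row2=(0, 0, -3, -1)
  row3 ← row3 − (4)·row1  ⇒  L[3][1]=4, U row3=(0, 0, 3, 0)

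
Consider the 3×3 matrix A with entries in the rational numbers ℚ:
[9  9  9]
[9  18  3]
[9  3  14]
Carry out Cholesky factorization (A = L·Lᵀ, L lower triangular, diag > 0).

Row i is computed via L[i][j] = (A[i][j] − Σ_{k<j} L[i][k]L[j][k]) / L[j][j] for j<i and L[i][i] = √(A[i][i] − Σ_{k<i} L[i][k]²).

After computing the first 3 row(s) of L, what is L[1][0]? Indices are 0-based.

Step 1: L[0][0] = √(9) = 3.
  L[1][0] = (9) / L[0][0] = 3.
Step 2: L[1][1] = √(9) = 3.
  L[2][0] = (9) / L[0][0] = 3.
  L[2][1] = (-6) / L[1][1] = -2.
Step 3: L[2][2] = √(1) = 1.

L[1][0] = 3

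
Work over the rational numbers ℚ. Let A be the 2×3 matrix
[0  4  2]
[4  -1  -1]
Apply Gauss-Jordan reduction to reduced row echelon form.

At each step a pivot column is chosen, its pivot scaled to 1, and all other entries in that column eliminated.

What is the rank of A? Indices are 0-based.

rank = 2

[1] R0 <-> R1
[1] R0 /= 4  ⇒  (1, -1/4, -1/4)
[2] R1 /= 4  ⇒  (0, 1, 1/2)
     R0 -= -1/4·R1  ⇒  (1, 0, -1/8)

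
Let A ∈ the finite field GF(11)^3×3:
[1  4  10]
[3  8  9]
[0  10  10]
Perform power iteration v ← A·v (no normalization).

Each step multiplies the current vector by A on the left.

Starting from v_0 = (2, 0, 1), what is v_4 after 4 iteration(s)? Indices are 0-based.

v_4 = (10, 2, 8)

v_0 = (2, 0, 1).
v_1 = A·v_0 = (1, 4, 10).
v_2 = A·v_1 = (7, 4, 8).
v_3 = A·v_2 = (4, 4, 10).
v_4 = A·v_3 = (10, 2, 8).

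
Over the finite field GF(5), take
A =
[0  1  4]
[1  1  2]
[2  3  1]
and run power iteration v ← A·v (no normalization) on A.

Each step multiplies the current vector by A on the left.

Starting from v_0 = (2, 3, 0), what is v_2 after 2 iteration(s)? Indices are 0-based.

v_0 = (2, 3, 0).
v_1 = A·v_0 = (3, 0, 3).
v_2 = A·v_1 = (2, 4, 4).

v_2 = (2, 4, 4)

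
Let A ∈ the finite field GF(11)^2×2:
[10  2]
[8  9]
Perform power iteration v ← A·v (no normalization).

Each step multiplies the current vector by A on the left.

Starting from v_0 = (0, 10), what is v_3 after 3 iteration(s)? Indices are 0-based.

v_3 = (9, 0)

v_0 = (0, 10).
v_1 = A·v_0 = (9, 2).
v_2 = A·v_1 = (6, 2).
v_3 = A·v_2 = (9, 0).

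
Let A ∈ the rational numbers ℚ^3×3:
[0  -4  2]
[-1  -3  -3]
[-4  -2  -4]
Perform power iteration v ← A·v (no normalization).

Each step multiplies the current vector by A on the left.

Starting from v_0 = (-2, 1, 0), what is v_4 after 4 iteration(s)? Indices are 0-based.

v_0 = (-2, 1, 0).
v_1 = A·v_0 = (-4, -1, 6).
v_2 = A·v_1 = (16, -11, -6).
v_3 = A·v_2 = (32, 35, -18).
v_4 = A·v_3 = (-176, -83, -126).

v_4 = (-176, -83, -126)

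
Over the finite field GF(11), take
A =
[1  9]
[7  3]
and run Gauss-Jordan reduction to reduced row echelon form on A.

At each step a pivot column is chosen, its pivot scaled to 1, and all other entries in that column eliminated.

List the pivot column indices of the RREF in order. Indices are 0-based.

pivot columns: 0, 1

[1] R0 /= 1  ⇒  (1, 9)
     R1 -= 7·R0  ⇒  (0, 6)
[2] R1 /= 6  ⇒  (0, 1)
     R0 -= 9·R1  ⇒  (1, 0)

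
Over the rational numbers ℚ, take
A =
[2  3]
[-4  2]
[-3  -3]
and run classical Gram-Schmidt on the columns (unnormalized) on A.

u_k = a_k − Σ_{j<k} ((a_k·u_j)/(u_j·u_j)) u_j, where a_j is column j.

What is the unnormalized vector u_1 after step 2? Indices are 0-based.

Step 1: u_0 = a_0 = (2, -4, -3).
Step 2: u_1 = a_1 − (7/29)·u_0 = (73/29, 86/29, -66/29).

u_1 = (73/29, 86/29, -66/29)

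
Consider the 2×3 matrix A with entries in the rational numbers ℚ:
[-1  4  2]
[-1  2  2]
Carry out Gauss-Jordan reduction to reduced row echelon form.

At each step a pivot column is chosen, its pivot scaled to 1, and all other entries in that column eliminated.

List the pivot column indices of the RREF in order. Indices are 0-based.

pivot(0,0)=-1: scale R0 → (1, -4, -2)
  clear (1,0): R1 −= (-1)R0 → (0, -2, 0)
pivot(1,1)=-2: scale R1 → (0, 1, 0)
  clear (0,1): R0 −= (-4)R1 → (1, 0, -2)

pivot columns: 0, 1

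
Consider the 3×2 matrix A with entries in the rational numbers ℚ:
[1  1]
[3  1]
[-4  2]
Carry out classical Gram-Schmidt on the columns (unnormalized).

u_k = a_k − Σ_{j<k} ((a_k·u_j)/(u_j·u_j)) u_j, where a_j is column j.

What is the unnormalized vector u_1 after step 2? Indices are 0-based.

Step 1: u_0 = a_0 = (1, 3, -4).
Step 2: u_1 = a_1 − (-2/13)·u_0 = (15/13, 19/13, 18/13).

u_1 = (15/13, 19/13, 18/13)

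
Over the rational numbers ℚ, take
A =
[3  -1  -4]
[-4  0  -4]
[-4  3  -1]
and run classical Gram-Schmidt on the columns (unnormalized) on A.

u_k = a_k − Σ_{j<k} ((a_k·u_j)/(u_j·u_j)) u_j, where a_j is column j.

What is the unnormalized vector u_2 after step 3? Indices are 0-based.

Step 1: u_0 = a_0 = (3, -4, -4).
Step 2: u_1 = a_1 − (-15/41)·u_0 = (4/41, -60/41, 63/41).
Step 3: u_2 = a_2 − (8/41)·u_0 − (161/185)·u_1 = (-864/185, -72/37, -288/185).

u_2 = (-864/185, -72/37, -288/185)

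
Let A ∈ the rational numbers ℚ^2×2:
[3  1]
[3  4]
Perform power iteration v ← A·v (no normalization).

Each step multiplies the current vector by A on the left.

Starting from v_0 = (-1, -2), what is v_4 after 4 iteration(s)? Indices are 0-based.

v_4 = (-725, -1667)

v_0 = (-1, -2).
v_1 = A·v_0 = (-5, -11).
v_2 = A·v_1 = (-26, -59).
v_3 = A·v_2 = (-137, -314).
v_4 = A·v_3 = (-725, -1667).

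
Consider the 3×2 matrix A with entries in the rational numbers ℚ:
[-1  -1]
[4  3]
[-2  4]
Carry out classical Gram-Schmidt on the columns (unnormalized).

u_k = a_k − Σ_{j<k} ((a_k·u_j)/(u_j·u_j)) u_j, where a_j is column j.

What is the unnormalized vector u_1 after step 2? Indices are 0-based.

Step 1: u_0 = a_0 = (-1, 4, -2).
Step 2: u_1 = a_1 − (5/21)·u_0 = (-16/21, 43/21, 94/21).

u_1 = (-16/21, 43/21, 94/21)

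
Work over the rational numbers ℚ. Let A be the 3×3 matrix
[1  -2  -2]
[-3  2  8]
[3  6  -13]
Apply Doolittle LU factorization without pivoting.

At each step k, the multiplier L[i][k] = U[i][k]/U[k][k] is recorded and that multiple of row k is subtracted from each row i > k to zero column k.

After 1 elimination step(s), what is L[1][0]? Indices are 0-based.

Step 1: pivot at (0,0) is 1.
  row1 ← row1 − (-3)·row0  ⇒  L[1][0]=-3, U row1=(0, -4, 2)
  row2 ← row2 − (3)·row0  ⇒  L[2][0]=3, U row2=(0, 12, -7)

L[1][0] = -3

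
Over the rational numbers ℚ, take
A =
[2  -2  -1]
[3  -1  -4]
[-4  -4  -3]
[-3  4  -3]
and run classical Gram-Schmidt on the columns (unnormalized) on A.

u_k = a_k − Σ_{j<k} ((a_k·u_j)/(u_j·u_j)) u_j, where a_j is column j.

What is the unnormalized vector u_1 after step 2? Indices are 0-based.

u_1 = (-35/19, -29/38, -82/19, 143/38)

Step 1: u_0 = a_0 = (2, 3, -4, -3).
Step 2: u_1 = a_1 − (-3/38)·u_0 = (-35/19, -29/38, -82/19, 143/38).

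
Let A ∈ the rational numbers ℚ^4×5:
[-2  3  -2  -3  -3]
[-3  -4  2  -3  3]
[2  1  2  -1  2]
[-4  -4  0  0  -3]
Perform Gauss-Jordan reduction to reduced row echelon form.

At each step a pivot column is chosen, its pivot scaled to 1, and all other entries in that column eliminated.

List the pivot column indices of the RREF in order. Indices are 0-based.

[1] R0 /= -2  ⇒  (1, -3/2, 1, 3/2, 3/2)
     R1 -= -3·R0  ⇒  (0, -17/2, 5, 3/2, 15/2)
     R2 -= 2·R0  ⇒  (0, 4, 0, -4, -1)
     R3 -= -4·R0  ⇒  (0, -10, 4, 6, 3)
[2] R1 /= -17/2  ⇒  (0, 1, -10/17, -3/17, -15/17)
     R0 -= -3/2·R1  ⇒  (1, 0, 2/17, 21/17, 3/17)
     R2 -= 4·R1  ⇒  (0, 0, 40/17, -56/17, 43/17)
     R3 -= -10·R1  ⇒  (0, 0, -32/17, 72/17, -99/17)
[3] R2 /= 40/17  ⇒  (0, 0, 1, -7/5, 43/40)
     R0 -= 2/17·R2  ⇒  (1, 0, 0, 7/5, 1/20)
     R1 -= -10/17·R2  ⇒  (0, 1, 0, -1, -1/4)
     R3 -= -32/17·R2  ⇒  (0, 0, 0, 8/5, -19/5)
[4] R3 /= 8/5  ⇒  (0, 0, 0, 1, -19/8)
     R0 -= 7/5·R3  ⇒  (1, 0, 0, 0, 27/8)
     R1 -= -1·R3  ⇒  (0, 1, 0, 0, -21/8)
     R2 -= -7/5·R3  ⇒  (0, 0, 1, 0, -9/4)

pivot columns: 0, 1, 2, 3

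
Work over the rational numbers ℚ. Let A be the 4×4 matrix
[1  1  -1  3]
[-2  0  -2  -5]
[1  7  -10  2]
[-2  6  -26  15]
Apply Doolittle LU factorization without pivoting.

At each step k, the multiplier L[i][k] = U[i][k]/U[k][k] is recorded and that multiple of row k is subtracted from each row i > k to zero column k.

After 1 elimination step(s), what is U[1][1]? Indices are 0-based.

U[1][1] = 2

Step 1: pivot at (0,0) is 1.
  row1 ← row1 − (-2)·row0  ⇒  L[1][0]=-2, U row1=(0, 2, -4, 1)
  row2 ← row2 − (1)·row0  ⇒  L[2][0]=1, U row2=(0, 6, -9, -1)
  row3 ← row3 − (-2)·row0  ⇒  L[3][0]=-2, U row3=(0, 8, -28, 21)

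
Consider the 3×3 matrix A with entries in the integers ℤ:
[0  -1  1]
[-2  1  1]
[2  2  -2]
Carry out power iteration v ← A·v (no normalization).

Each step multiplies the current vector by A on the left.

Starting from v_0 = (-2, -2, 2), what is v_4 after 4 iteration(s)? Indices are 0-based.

v_0 = (-2, -2, 2).
v_1 = A·v_0 = (4, 4, -12).
v_2 = A·v_1 = (-16, -16, 40).
v_3 = A·v_2 = (56, 56, -144).
v_4 = A·v_3 = (-200, -200, 512).

v_4 = (-200, -200, 512)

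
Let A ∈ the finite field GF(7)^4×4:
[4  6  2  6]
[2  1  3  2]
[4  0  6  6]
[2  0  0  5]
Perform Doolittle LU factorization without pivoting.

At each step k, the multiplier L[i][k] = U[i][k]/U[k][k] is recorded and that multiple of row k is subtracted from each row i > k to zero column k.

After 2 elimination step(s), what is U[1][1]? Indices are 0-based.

k=0: U[0][0]=4
  eliminate (1,0): mult=4, new row 1: (0, 5, 2, 6); set L[1][0]=4
  eliminate (2,0): mult=1, new row 2: (0, 1, 4, 0); set L[2][0]=1
  eliminate (3,0): mult=4, new row 3: (0, 4, 6, 2); set L[3][0]=4
k=1: U[1][1]=5
  eliminate (2,1): mult=3, new row 2: (0, 0, 5, 3); set L[2][1]=3
  eliminate (3,1): mult=5, new row 3: (0, 0, 3, 0); set L[3][1]=5

U[1][1] = 5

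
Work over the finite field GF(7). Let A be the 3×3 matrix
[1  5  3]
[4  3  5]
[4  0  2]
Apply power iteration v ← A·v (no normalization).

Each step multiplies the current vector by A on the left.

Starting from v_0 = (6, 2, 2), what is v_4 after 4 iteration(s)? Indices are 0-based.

v_0 = (6, 2, 2).
v_1 = A·v_0 = (1, 5, 0).
v_2 = A·v_1 = (5, 5, 4).
v_3 = A·v_2 = (0, 6, 0).
v_4 = A·v_3 = (2, 4, 0).

v_4 = (2, 4, 0)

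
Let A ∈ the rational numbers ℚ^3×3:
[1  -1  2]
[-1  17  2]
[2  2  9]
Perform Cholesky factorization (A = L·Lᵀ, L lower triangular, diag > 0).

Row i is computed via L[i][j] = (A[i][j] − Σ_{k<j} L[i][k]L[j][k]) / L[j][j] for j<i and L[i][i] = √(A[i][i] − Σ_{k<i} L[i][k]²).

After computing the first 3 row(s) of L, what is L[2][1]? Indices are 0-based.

Step 1: L[0][0] = √(1) = 1.
  L[1][0] = (-1) / L[0][0] = -1.
Step 2: L[1][1] = √(16) = 4.
  L[2][0] = (2) / L[0][0] = 2.
  L[2][1] = (4) / L[1][1] = 1.
Step 3: L[2][2] = √(4) = 2.

L[2][1] = 1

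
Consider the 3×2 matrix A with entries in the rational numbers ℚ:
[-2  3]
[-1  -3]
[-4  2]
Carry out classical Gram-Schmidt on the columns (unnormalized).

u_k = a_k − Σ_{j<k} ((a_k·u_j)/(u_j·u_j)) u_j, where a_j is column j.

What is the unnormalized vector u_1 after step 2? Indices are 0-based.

u_1 = (41/21, -74/21, -2/21)

Step 1: u_0 = a_0 = (-2, -1, -4).
Step 2: u_1 = a_1 − (-11/21)·u_0 = (41/21, -74/21, -2/21).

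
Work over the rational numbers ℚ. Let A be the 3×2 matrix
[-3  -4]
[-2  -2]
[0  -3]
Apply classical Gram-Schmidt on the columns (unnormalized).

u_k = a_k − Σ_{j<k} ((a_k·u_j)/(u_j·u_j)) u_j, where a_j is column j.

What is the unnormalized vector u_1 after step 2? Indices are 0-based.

Step 1: u_0 = a_0 = (-3, -2, 0).
Step 2: u_1 = a_1 − (16/13)·u_0 = (-4/13, 6/13, -3).

u_1 = (-4/13, 6/13, -3)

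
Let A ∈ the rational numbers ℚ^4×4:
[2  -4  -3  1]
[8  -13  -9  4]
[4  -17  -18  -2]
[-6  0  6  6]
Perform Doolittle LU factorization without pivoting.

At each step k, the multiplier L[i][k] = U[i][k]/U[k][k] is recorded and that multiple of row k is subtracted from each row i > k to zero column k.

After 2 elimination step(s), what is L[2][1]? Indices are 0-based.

L[2][1] = -3

[col 0] pivot 2
  R1 -= 4*R0 → (0, 3, 3, 0)  (L[1][0] := 4)
  R2 -= 2*R0 → (0, -9, -12, -4)  (L[2][0] := 2)
  R3 -= -3*R0 → (0, -12, -3, 9)  (L[3][0] := -3)
[col 1] pivot 3
  R2 -= -3*R1 → (0, 0, -3, -4)  (L[2][1] := -3)
  R3 -= -4*R1 → (0, 0, 9, 9)  (L[3][1] := -4)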